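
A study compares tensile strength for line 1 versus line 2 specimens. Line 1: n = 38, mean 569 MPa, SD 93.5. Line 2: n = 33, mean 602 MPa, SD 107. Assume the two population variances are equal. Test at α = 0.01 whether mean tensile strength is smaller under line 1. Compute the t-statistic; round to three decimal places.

-1.387

Let group 1 = line 1, group 2 = line 2. H0: μ_1 = μ_2; H1: μ_1 < μ_2 (two-sample pooled-variance t-test, left-tailed).
s_p² = [(38−1)·93.5² + (33−1)·107²]/(38+33−2) = 9997.55
t = (569 − 602)/√[9997.55·(1/38 + 1/33)] = -1.387
df = n₁ + n₂ − 2 = 69
p-value = P(T ≤ -1.387) ≈ 0.085
Since p ≈ 0.085 > α = 0.01, fail to reject H0; the data do not provide sufficient evidence against H0.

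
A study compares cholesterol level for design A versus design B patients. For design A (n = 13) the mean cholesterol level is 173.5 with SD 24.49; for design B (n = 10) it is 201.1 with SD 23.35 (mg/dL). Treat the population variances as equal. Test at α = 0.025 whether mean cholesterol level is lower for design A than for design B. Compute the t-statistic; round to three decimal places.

-2.733

Let group 1 = design A, group 2 = design B. H0: μ_1 = μ_2; H1: μ_1 < μ_2 (two-sample pooled-variance t-test, left-tailed).
s_p² = [(13−1)·24.49² + (10−1)·23.35²]/(13+10−2) = 576.387
t = (173.5 − 201.1)/√[576.387·(1/13 + 1/10)] = -2.733
df = n₁ + n₂ − 2 = 21
p-value = P(T ≤ -2.733) ≈ 0.0062
Since p ≈ 0.0062 < α = 0.025, reject H0; the data support H1.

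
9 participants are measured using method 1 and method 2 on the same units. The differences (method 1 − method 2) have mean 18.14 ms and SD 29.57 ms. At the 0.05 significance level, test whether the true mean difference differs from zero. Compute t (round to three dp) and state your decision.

t = 1.840; fail to reject H0

H0: μ_d = 0; H1: μ_d ≠ 0 (paired t-test on the differences, two-sided).
t = d̄/(s_d/√n) = 18.14/(29.57/√9) = 1.840
df = n − 1 = 8
Two-sided p-value ≈ 0.1030
Since p ≈ 0.1030 > α = 0.05, fail to reject H0; the evidence is not statistically significant.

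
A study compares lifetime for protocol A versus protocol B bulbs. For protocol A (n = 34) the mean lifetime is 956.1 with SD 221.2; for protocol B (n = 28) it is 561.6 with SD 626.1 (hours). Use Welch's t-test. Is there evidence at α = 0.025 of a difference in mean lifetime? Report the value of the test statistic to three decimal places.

Let group 1 = protocol A, group 2 = protocol B. H0: μ_1 = μ_2; H1: μ_1 ≠ μ_2 (Welch's two-sample t-test, two-sided).
t = (x̄_1 − x̄_2)/√(s_1²/n_1 + s_2²/n_2) = (956.1 − 561.6)/√(221.2²/34 + 626.1²/28) = 3.175
Welch–Satterthwaite df ≈ 32.55
Two-sided p-value ≈ 0.0033
Since p ≈ 0.0033 < α = 0.025, reject H0; the evidence is statistically significant.

3.175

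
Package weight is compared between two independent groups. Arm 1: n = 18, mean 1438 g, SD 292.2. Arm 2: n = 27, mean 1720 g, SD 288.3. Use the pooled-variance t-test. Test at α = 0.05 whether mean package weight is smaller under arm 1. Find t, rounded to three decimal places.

Let group 1 = arm 1, group 2 = arm 2. H0: μ_1 = μ_2; H1: μ_1 < μ_2 (two-sample pooled-variance t-test, left-tailed).
s_p² = [(18−1)·292.2² + (27−1)·288.3²]/(18+27−2) = 84011.9
t = (1438 − 1720)/√[84011.9·(1/18 + 1/27)] = -3.197
df = n₁ + n₂ − 2 = 43
p-value = P(T ≤ -3.197) ≈ 0.001
Since p ≈ 0.001 < α = 0.05, reject H0; the evidence is statistically significant.

-3.197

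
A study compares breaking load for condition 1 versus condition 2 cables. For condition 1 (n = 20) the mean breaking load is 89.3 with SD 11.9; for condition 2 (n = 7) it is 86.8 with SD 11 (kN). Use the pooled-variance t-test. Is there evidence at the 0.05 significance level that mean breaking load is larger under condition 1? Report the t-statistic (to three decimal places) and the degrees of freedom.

Let group 1 = condition 1, group 2 = condition 2. H0: μ_1 = μ_2; H1: μ_1 > μ_2 (two-sample pooled-variance t-test, right-tailed).
s_p² = [(20−1)·11.9² + (7−1)·11²]/(20+7−2) = 136.664
t = (89.3 − 86.8)/√[136.664·(1/20 + 1/7)] = 0.487
df = n₁ + n₂ − 2 = 25
p-value = P(T ≥ 0.487) ≈ 0.3153
Since p ≈ 0.3153 > α = 0.05, fail to reject H0; the evidence is not statistically significant.

t = 0.487, df = 25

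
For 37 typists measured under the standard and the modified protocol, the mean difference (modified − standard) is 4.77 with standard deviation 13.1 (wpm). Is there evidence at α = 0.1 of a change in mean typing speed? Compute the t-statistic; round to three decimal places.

H0: μ_d = 0; H1: μ_d ≠ 0 (paired t-test on the differences, two-sided).
t = d̄/(s_d/√n) = 4.77/(13.1/√37) = 2.215
df = n − 1 = 36
Two-sided p-value ≈ 0.033
Since p ≈ 0.033 < α = 0.1, reject H0; the evidence is statistically significant.

2.215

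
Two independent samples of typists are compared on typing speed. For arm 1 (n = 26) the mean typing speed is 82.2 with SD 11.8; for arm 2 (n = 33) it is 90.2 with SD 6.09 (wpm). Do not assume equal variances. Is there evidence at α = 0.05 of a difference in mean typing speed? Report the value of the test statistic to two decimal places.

Let group 1 = arm 1, group 2 = arm 2. H0: μ_1 = μ_2; H1: μ_1 ≠ μ_2 (Welch's two-sample t-test, two-sided).
t = (x̄_1 − x̄_2)/√(s_1²/n_1 + s_2²/n_2) = (82.2 − 90.2)/√(11.8²/26 + 6.09²/33) = -3.14
Welch–Satterthwaite df ≈ 35.38
Two-sided p-value ≈ 0.0034
Since p ≈ 0.0034 < α = 0.05, reject H0; the evidence is statistically significant.

-3.14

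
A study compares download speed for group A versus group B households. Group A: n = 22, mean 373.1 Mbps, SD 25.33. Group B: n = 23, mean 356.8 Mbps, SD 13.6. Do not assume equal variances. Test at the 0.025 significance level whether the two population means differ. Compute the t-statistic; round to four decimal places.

Let group 1 = group A, group 2 = group B. H0: μ_1 = μ_2; H1: μ_1 ≠ μ_2 (Welch's two-sample t-test, two-sided).
t = (x̄_1 − x̄_2)/√(s_1²/n_1 + s_2²/n_2) = (373.1 − 356.8)/√(25.33²/22 + 13.6²/23) = 2.6723
Welch–Satterthwaite df ≈ 31.87
Two-sided p-value ≈ 0.0118
Since p ≈ 0.0118 < α = 0.025, reject H0; the evidence is statistically significant.

2.6723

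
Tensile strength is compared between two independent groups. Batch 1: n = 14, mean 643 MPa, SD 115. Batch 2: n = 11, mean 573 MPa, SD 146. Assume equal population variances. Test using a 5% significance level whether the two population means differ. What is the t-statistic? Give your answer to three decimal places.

Let group 1 = batch 1, group 2 = batch 2. H0: μ_1 = μ_2; H1: μ_1 ≠ μ_2 (two-sample pooled-variance t-test, two-sided).
s_p² = [(14−1)·115² + (11−1)·146²]/(14+11−2) = 16742.8
t = (643 − 573)/√[16742.8·(1/14 + 1/11)] = 1.343
df = n₁ + n₂ − 2 = 23
Two-sided p-value ≈ 0.1925
Since p ≈ 0.1925 > α = 0.05, fail to reject H0; the data do not provide sufficient evidence against H0.

1.343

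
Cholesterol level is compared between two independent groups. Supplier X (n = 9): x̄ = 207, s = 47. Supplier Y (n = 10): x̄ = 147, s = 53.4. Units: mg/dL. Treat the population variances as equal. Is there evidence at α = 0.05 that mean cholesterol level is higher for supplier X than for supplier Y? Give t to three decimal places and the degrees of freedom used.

Let group 1 = supplier X, group 2 = supplier Y. H0: μ_1 = μ_2; H1: μ_1 > μ_2 (two-sample pooled-variance t-test, right-tailed).
s_p² = [(9−1)·47² + (10−1)·53.4²]/(9+10−2) = 2549.18
t = (207 − 147)/√[2549.18·(1/9 + 1/10)] = 2.586
df = n₁ + n₂ − 2 = 17
p-value = P(T ≥ 2.586) ≈ 0.0096
Since p ≈ 0.0096 < α = 0.05, reject H0; the evidence is statistically significant.

t = 2.586, df = 17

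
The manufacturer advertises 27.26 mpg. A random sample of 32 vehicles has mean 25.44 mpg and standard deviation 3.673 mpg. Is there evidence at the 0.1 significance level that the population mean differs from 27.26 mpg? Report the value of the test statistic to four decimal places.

-2.8030

H0: μ = 27.26; H1: μ ≠ 27.26 (one-sample t-test, two-sided).
t = (x̄ − μ₀)/(s/√n) = (25.44 − 27.26)/(3.673/√32) = -2.8030
df = n − 1 = 31
Two-sided p-value ≈ 0.009
Since p ≈ 0.009 < α = 0.1, reject H0; the evidence is statistically significant.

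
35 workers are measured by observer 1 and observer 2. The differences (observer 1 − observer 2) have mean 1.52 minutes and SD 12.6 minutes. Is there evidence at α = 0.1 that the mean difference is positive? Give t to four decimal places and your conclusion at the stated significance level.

H0: μ_d = 0; H1: μ_d > 0 (paired t-test on the differences, right-tailed).
t = d̄/(s_d/√n) = 1.52/(12.6/√35) = 0.7137
df = n − 1 = 34
p-value = P(T ≥ 0.7137) ≈ 0.2401
Since p ≈ 0.2401 > α = 0.1, fail to reject H0; the data do not provide sufficient evidence against H0.

t = 0.7137; fail to reject H0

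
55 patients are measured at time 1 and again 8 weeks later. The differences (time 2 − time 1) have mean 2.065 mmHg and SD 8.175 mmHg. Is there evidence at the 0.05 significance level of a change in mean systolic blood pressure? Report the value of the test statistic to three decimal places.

H0: μ_d = 0; H1: μ_d ≠ 0 (paired t-test on the differences, two-sided).
t = d̄/(s_d/√n) = 2.065/(8.175/√55) = 1.873
df = n − 1 = 54
Two-sided p-value ≈ 0.0664
Since p ≈ 0.0664 > α = 0.05, fail to reject H0; the evidence is not statistically significant.

1.873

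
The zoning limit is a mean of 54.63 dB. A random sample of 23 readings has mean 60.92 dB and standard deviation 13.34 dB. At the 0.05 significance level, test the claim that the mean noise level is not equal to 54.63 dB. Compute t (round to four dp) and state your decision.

t = 2.2613; reject H0

H0: μ = 54.63; H1: μ ≠ 54.63 (one-sample t-test, two-sided).
t = (x̄ − μ₀)/(s/√n) = (60.92 − 54.63)/(13.34/√23) = 2.2613
df = n − 1 = 22
Two-sided p-value ≈ 0.034
Since p ≈ 0.034 < α = 0.05, reject H0; the evidence is statistically significant.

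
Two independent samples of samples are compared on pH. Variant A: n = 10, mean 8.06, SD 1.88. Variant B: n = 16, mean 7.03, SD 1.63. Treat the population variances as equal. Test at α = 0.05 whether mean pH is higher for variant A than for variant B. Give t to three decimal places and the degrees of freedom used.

t = 1.479, df = 24

Let group 1 = variant A, group 2 = variant B. H0: μ_1 = μ_2; H1: μ_1 > μ_2 (two-sample pooled-variance t-test, right-tailed).
s_p² = [(10−1)·1.88² + (16−1)·1.63²]/(10+16−2) = 2.98596
t = (8.06 − 7.03)/√[2.98596·(1/10 + 1/16)] = 1.479
df = n₁ + n₂ − 2 = 24
p-value = P(T ≥ 1.479) ≈ 0.076
Since p ≈ 0.076 > α = 0.05, fail to reject H0; the evidence is not statistically significant.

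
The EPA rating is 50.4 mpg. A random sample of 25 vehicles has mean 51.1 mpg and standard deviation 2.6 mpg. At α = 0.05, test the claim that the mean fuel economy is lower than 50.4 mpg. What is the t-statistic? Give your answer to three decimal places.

H0: μ = 50.4; H1: μ < 50.4 (one-sample t-test, left-tailed).
t = (x̄ − μ₀)/(s/√n) = (51.1 − 50.4)/(2.6/√25) = 1.346
df = n − 1 = 24
p-value = P(T ≤ 1.346) ≈ 0.905
Since p ≈ 0.905 > α = 0.05, fail to reject H0; the evidence is not statistically significant.

1.346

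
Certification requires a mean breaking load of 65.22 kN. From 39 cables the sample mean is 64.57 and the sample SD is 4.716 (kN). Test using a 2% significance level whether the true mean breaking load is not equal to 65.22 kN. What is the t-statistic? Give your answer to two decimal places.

H0: μ = 65.22; H1: μ ≠ 65.22 (one-sample t-test, two-sided).
t = (x̄ − μ₀)/(s/√n) = (64.57 − 65.22)/(4.716/√39) = -0.86
df = n − 1 = 38
Two-sided p-value ≈ 0.395
Since p ≈ 0.395 > α = 0.02, fail to reject H0; the data do not provide sufficient evidence against H0.

-0.86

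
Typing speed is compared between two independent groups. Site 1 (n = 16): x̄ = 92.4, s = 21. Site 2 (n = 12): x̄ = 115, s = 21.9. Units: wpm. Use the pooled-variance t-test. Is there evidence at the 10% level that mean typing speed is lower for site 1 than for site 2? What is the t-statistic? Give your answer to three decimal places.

-2.767

Let group 1 = site 1, group 2 = site 2. H0: μ_1 = μ_2; H1: μ_1 < μ_2 (two-sample pooled-variance t-test, left-tailed).
s_p² = [(16−1)·21² + (12−1)·21.9²]/(16+12−2) = 457.335
t = (92.4 − 115)/√[457.335·(1/16 + 1/12)] = -2.767
df = n₁ + n₂ − 2 = 26
p-value = P(T ≤ -2.767) ≈ 0.005
Since p ≈ 0.005 < α = 0.1, reject H0; the evidence is statistically significant.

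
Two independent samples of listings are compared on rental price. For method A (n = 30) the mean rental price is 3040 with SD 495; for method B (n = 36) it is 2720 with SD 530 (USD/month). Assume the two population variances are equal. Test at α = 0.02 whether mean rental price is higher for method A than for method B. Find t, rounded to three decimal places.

Let group 1 = method A, group 2 = method B. H0: μ_1 = μ_2; H1: μ_1 > μ_2 (two-sample pooled-variance t-test, right-tailed).
s_p² = [(30−1)·495² + (36−1)·530²]/(30+36−2) = 264644
t = (3040 − 2720)/√[264644·(1/30 + 1/36)] = 2.516
df = n₁ + n₂ − 2 = 64
p-value = P(T ≥ 2.516) ≈ 0.007
Since p ≈ 0.007 < α = 0.02, reject H0; the data support H1.

2.516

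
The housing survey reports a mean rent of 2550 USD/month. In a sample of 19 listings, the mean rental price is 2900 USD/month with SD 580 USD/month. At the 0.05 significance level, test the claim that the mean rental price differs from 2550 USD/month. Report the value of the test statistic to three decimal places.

H0: μ = 2550; H1: μ ≠ 2550 (one-sample t-test, two-sided).
t = (x̄ − μ₀)/(s/√n) = (2900 − 2550)/(580/√19) = 2.630
df = n − 1 = 18
Two-sided p-value ≈ 0.017
Since p ≈ 0.017 < α = 0.05, reject H0; the evidence is statistically significant.

2.630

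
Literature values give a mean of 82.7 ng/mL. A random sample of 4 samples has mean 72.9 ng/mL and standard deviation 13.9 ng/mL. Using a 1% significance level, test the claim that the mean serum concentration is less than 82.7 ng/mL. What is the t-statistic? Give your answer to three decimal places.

H0: μ = 82.7; H1: μ < 82.7 (one-sample t-test, left-tailed).
t = (x̄ − μ₀)/(s/√n) = (72.9 − 82.7)/(13.9/√4) = -1.410
df = n − 1 = 3
p-value = P(T ≤ -1.410) ≈ 0.127
Since p ≈ 0.127 > α = 0.01, fail to reject H0; the evidence is not statistically significant.

-1.410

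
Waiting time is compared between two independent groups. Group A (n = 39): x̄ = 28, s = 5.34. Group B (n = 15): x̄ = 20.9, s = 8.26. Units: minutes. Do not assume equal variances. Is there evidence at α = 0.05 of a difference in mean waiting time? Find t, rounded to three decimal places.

3.090

Let group 1 = group A, group 2 = group B. H0: μ_1 = μ_2; H1: μ_1 ≠ μ_2 (Welch's two-sample t-test, two-sided).
t = (x̄_1 − x̄_2)/√(s_1²/n_1 + s_2²/n_2) = (28 − 20.9)/√(5.34²/39 + 8.26²/15) = 3.090
Welch–Satterthwaite df ≈ 18.68
Two-sided p-value ≈ 0.006
Since p ≈ 0.006 < α = 0.05, reject H0; the evidence is statistically significant.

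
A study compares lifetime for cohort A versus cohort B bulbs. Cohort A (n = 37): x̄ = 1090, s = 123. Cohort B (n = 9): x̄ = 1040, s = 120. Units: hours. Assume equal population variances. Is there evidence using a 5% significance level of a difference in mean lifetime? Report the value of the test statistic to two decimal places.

Let group 1 = cohort A, group 2 = cohort B. H0: μ_1 = μ_2; H1: μ_1 ≠ μ_2 (two-sample pooled-variance t-test, two-sided).
s_p² = [(37−1)·123² + (9−1)·120²]/(37+9−2) = 14996.5
t = (1090 − 1040)/√[14996.5·(1/37 + 1/9)] = 1.10
df = n₁ + n₂ − 2 = 44
Two-sided p-value ≈ 0.278
Since p ≈ 0.278 > α = 0.05, fail to reject H0; the data do not provide sufficient evidence against H0.

1.10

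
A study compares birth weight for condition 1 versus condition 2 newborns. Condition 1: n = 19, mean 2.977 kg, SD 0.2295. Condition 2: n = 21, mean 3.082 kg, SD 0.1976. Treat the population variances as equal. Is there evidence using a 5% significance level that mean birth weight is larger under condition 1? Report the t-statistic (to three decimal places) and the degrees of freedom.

t = -1.555, df = 38

Let group 1 = condition 1, group 2 = condition 2. H0: μ_1 = μ_2; H1: μ_1 > μ_2 (two-sample pooled-variance t-test, right-tailed).
s_p² = [(19−1)·0.2295² + (21−1)·0.1976²]/(19+21−2) = 0.0454995
t = (2.977 − 3.082)/√[0.0454995·(1/19 + 1/21)] = -1.555
df = n₁ + n₂ − 2 = 38
p-value = P(T ≥ -1.555) ≈ 0.936
Since p ≈ 0.936 > α = 0.05, fail to reject H0; the data do not provide sufficient evidence against H0.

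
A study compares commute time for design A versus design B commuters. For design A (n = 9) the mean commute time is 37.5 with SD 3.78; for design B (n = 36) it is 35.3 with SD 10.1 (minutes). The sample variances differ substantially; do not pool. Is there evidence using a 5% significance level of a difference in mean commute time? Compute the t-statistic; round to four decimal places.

1.0463

Let group 1 = design A, group 2 = design B. H0: μ_1 = μ_2; H1: μ_1 ≠ μ_2 (Welch's two-sample t-test, two-sided).
t = (x̄_1 − x̄_2)/√(s_1²/n_1 + s_2²/n_2) = (37.5 − 35.3)/√(3.78²/9 + 10.1²/36) = 1.0463
Welch–Satterthwaite df ≈ 35.90
Two-sided p-value ≈ 0.302
Since p ≈ 0.302 > α = 0.05, fail to reject H0; the data do not provide sufficient evidence against H0.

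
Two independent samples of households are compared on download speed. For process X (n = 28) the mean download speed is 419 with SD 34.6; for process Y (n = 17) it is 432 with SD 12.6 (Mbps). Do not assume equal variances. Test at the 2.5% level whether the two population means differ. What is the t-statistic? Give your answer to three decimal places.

-1.801

Let group 1 = process X, group 2 = process Y. H0: μ_1 = μ_2; H1: μ_1 ≠ μ_2 (Welch's two-sample t-test, two-sided).
t = (x̄_1 − x̄_2)/√(s_1²/n_1 + s_2²/n_2) = (419 − 432)/√(34.6²/28 + 12.6²/17) = -1.801
Welch–Satterthwaite df ≈ 37.10
Two-sided p-value ≈ 0.080
Since p ≈ 0.080 > α = 0.025, fail to reject H0; the data do not provide sufficient evidence against H0.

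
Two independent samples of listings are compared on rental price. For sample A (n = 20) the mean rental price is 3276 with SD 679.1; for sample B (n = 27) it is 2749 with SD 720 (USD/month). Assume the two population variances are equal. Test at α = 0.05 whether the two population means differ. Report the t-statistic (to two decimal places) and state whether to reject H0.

t = 2.54; reject H0

Let group 1 = sample A, group 2 = sample B. H0: μ_1 = μ_2; H1: μ_1 ≠ μ_2 (two-sample pooled-variance t-test, two-sided).
s_p² = [(20−1)·679.1² + (27−1)·720²]/(20+27−2) = 494239
t = (3276 − 2749)/√[494239·(1/20 + 1/27)] = 2.54
df = n₁ + n₂ − 2 = 45
Two-sided p-value ≈ 0.0146
Since p ≈ 0.0146 < α = 0.05, reject H0; the evidence is statistically significant.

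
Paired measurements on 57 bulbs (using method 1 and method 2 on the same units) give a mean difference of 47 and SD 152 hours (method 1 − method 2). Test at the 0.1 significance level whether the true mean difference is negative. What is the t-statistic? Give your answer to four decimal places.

H0: μ_d = 0; H1: μ_d < 0 (paired t-test on the differences, left-tailed).
t = d̄/(s_d/√n) = 47/(152/√57) = 2.3345
df = n − 1 = 56
p-value = P(T ≤ 2.3345) ≈ 0.9884
Since p ≈ 0.9884 > α = 0.1, fail to reject H0; the data do not provide sufficient evidence against H0.

2.3345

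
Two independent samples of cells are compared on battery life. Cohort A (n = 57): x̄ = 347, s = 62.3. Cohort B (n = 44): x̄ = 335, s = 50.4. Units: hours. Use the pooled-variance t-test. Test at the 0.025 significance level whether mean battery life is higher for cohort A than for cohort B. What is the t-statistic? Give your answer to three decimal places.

1.041

Let group 1 = cohort A, group 2 = cohort B. H0: μ_1 = μ_2; H1: μ_1 > μ_2 (two-sample pooled-variance t-test, right-tailed).
s_p² = [(57−1)·62.3² + (44−1)·50.4²]/(57+44−2) = 3298.78
t = (347 − 335)/√[3298.78·(1/57 + 1/44)] = 1.041
df = n₁ + n₂ − 2 = 99
p-value = P(T ≥ 1.041) ≈ 0.150
Since p ≈ 0.150 > α = 0.025, fail to reject H0; the data do not provide sufficient evidence against H0.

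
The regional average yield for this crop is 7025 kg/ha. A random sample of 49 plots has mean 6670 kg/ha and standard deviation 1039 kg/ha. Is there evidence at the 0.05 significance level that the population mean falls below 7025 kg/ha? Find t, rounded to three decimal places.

H0: μ = 7025; H1: μ < 7025 (one-sample t-test, left-tailed).
t = (x̄ − μ₀)/(s/√n) = (6670 − 7025)/(1039/√49) = -2.392
df = n − 1 = 48
p-value = P(T ≤ -2.392) ≈ 0.010
Since p ≈ 0.010 < α = 0.05, reject H0; the evidence is statistically significant.

-2.392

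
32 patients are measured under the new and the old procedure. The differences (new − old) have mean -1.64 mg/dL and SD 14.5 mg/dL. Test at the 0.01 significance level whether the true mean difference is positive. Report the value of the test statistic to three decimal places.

-0.640

H0: μ_d = 0; H1: μ_d > 0 (paired t-test on the differences, right-tailed).
t = d̄/(s_d/√n) = -1.64/(14.5/√32) = -0.640
df = n − 1 = 31
p-value = P(T ≥ -0.640) ≈ 0.737
Since p ≈ 0.737 > α = 0.01, fail to reject H0; the data do not provide sufficient evidence against H0.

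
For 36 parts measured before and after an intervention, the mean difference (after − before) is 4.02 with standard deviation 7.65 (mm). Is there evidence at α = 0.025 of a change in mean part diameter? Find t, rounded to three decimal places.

3.153

H0: μ_d = 0; H1: μ_d ≠ 0 (paired t-test on the differences, two-sided).
t = d̄/(s_d/√n) = 4.02/(7.65/√36) = 3.153
df = n − 1 = 35
Two-sided p-value ≈ 0.0033
Since p ≈ 0.0033 < α = 0.025, reject H0; the data support H1.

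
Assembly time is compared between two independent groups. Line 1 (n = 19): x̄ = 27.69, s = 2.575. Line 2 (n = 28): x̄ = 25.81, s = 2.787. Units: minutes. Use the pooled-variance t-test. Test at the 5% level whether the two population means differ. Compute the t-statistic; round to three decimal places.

2.339

Let group 1 = line 1, group 2 = line 2. H0: μ_1 = μ_2; H1: μ_1 ≠ μ_2 (two-sample pooled-variance t-test, two-sided).
s_p² = [(19−1)·2.575² + (28−1)·2.787²]/(19+28−2) = 7.31267
t = (27.69 − 25.81)/√[7.31267·(1/19 + 1/28)] = 2.339
df = n₁ + n₂ − 2 = 45
Two-sided p-value ≈ 0.0238
Since p ≈ 0.0238 < α = 0.05, reject H0; the data support H1.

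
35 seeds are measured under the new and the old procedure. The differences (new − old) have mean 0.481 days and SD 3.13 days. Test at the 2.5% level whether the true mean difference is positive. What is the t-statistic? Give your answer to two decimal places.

H0: μ_d = 0; H1: μ_d > 0 (paired t-test on the differences, right-tailed).
t = d̄/(s_d/√n) = 0.481/(3.13/√35) = 0.91
df = n − 1 = 34
p-value = P(T ≥ 0.91) ≈ 0.1848
Since p ≈ 0.1848 > α = 0.025, fail to reject H0; the evidence is not statistically significant.

0.91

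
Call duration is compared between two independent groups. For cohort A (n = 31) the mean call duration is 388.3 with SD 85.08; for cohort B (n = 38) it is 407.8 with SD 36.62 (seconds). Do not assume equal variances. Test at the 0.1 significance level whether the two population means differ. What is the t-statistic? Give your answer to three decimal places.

Let group 1 = cohort A, group 2 = cohort B. H0: μ_1 = μ_2; H1: μ_1 ≠ μ_2 (Welch's two-sample t-test, two-sided).
t = (x̄_1 − x̄_2)/√(s_1²/n_1 + s_2²/n_2) = (388.3 − 407.8)/√(85.08²/31 + 36.62²/38) = -1.189
Welch–Satterthwaite df ≈ 39.03
Two-sided p-value ≈ 0.2415
Since p ≈ 0.2415 > α = 0.1, fail to reject H0; the evidence is not statistically significant.

-1.189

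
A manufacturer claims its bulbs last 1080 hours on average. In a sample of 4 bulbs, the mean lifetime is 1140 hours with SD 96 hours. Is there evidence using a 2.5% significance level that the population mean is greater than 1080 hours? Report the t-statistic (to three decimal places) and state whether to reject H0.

t = 1.250; fail to reject H0

H0: μ = 1080; H1: μ > 1080 (one-sample t-test, right-tailed).
t = (x̄ − μ₀)/(s/√n) = (1140 − 1080)/(96/√4) = 1.250
df = n − 1 = 3
p-value = P(T ≥ 1.250) ≈ 0.150
Since p ≈ 0.150 > α = 0.025, fail to reject H0; the evidence is not statistically significant.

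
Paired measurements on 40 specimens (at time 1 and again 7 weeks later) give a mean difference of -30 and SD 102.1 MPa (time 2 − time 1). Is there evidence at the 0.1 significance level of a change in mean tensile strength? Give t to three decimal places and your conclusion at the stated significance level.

t = -1.858; reject H0

H0: μ_d = 0; H1: μ_d ≠ 0 (paired t-test on the differences, two-sided).
t = d̄/(s_d/√n) = -30/(102.1/√40) = -1.858
df = n − 1 = 39
Two-sided p-value ≈ 0.0707
Since p ≈ 0.0707 < α = 0.1, reject H0; the evidence is statistically significant.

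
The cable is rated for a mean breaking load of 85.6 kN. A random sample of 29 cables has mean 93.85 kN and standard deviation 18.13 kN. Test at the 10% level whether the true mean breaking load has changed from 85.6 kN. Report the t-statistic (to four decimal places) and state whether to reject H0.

t = 2.4505; reject H0

H0: μ = 85.6; H1: μ ≠ 85.6 (one-sample t-test, two-sided).
t = (x̄ − μ₀)/(s/√n) = (93.85 − 85.6)/(18.13/√29) = 2.4505
df = n − 1 = 28
Two-sided p-value ≈ 0.021
Since p ≈ 0.021 < α = 0.1, reject H0; the evidence is statistically significant.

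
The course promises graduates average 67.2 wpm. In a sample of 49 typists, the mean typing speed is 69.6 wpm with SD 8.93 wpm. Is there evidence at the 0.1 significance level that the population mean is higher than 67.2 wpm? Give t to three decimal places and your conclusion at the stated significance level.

H0: μ = 67.2; H1: μ > 67.2 (one-sample t-test, right-tailed).
t = (x̄ − μ₀)/(s/√n) = (69.6 − 67.2)/(8.93/√49) = 1.881
df = n − 1 = 48
p-value = P(T ≥ 1.881) ≈ 0.0330
Since p ≈ 0.0330 < α = 0.1, reject H0; the evidence is statistically significant.

t = 1.881; reject H0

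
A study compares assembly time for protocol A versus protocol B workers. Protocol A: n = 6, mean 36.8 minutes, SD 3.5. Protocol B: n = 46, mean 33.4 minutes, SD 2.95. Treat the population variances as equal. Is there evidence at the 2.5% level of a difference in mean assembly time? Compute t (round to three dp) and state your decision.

Let group 1 = protocol A, group 2 = protocol B. H0: μ_1 = μ_2; H1: μ_1 ≠ μ_2 (two-sample pooled-variance t-test, two-sided).
s_p² = [(6−1)·3.5² + (46−1)·2.95²]/(6+46−2) = 9.05725
t = (36.8 − 33.4)/√[9.05725·(1/6 + 1/46)] = 2.603
df = n₁ + n₂ − 2 = 50
Two-sided p-value ≈ 0.0121
Since p ≈ 0.0121 < α = 0.025, reject H0; the data support H1.

t = 2.603; reject H0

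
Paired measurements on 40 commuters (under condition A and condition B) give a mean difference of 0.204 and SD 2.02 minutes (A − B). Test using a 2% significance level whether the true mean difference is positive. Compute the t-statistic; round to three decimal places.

0.639

H0: μ_d = 0; H1: μ_d > 0 (paired t-test on the differences, right-tailed).
t = d̄/(s_d/√n) = 0.204/(2.02/√40) = 0.639
df = n − 1 = 39
p-value = P(T ≥ 0.639) ≈ 0.2634
Since p ≈ 0.2634 > α = 0.02, fail to reject H0; the data do not provide sufficient evidence against H0.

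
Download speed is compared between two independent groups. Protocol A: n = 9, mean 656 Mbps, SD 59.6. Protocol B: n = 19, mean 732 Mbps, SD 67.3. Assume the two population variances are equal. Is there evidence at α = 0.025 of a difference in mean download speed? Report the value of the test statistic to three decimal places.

-2.888

Let group 1 = protocol A, group 2 = protocol B. H0: μ_1 = μ_2; H1: μ_1 ≠ μ_2 (two-sample pooled-variance t-test, two-sided).
s_p² = [(9−1)·59.6² + (19−1)·67.3²]/(9+19−2) = 4228.63
t = (656 − 732)/√[4228.63·(1/9 + 1/19)] = -2.888
df = n₁ + n₂ − 2 = 26
Two-sided p-value ≈ 0.008
Since p ≈ 0.008 < α = 0.025, reject H0; the data support H1.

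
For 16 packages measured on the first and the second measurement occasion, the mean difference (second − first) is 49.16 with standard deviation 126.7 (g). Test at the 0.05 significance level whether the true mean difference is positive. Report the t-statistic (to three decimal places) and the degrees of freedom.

t = 1.552, df = 15

H0: μ_d = 0; H1: μ_d > 0 (paired t-test on the differences, right-tailed).
t = d̄/(s_d/√n) = 49.16/(126.7/√16) = 1.552
df = n − 1 = 15
p-value = P(T ≥ 1.552) ≈ 0.071
Since p ≈ 0.071 > α = 0.05, fail to reject H0; the data do not provide sufficient evidence against H0.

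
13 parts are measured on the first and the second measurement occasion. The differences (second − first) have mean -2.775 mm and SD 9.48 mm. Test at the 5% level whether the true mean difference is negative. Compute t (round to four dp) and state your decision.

H0: μ_d = 0; H1: μ_d < 0 (paired t-test on the differences, left-tailed).
t = d̄/(s_d/√n) = -2.775/(9.48/√13) = -1.0554
df = n − 1 = 12
p-value = P(T ≤ -1.0554) ≈ 0.156
Since p ≈ 0.156 > α = 0.05, fail to reject H0; the evidence is not statistically significant.

t = -1.0554; fail to reject H0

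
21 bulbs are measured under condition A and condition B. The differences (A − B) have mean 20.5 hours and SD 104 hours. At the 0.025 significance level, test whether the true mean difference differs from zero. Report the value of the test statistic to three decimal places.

H0: μ_d = 0; H1: μ_d ≠ 0 (paired t-test on the differences, two-sided).
t = d̄/(s_d/√n) = 20.5/(104/√21) = 0.903
df = n − 1 = 20
Two-sided p-value ≈ 0.377
Since p ≈ 0.377 > α = 0.025, fail to reject H0; the data do not provide sufficient evidence against H0.

0.903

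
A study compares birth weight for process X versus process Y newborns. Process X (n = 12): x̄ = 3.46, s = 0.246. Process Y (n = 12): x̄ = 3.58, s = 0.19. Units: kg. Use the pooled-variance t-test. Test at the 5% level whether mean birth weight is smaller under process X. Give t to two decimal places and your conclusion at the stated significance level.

t = -1.34; fail to reject H0

Let group 1 = process X, group 2 = process Y. H0: μ_1 = μ_2; H1: μ_1 < μ_2 (two-sample pooled-variance t-test, left-tailed).
s_p² = [(12−1)·0.246² + (12−1)·0.19²]/(12+12−2) = 0.048308
t = (3.46 − 3.58)/√[0.048308·(1/12 + 1/12)] = -1.34
df = n₁ + n₂ − 2 = 22
p-value = P(T ≤ -1.34) ≈ 0.0974
Since p ≈ 0.0974 > α = 0.05, fail to reject H0; the data do not provide sufficient evidence against H0.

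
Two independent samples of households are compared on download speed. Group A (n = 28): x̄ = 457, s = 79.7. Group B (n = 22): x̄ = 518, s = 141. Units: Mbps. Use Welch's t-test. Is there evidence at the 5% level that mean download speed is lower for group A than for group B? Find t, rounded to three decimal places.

Let group 1 = group A, group 2 = group B. H0: μ_1 = μ_2; H1: μ_1 < μ_2 (Welch's two-sample t-test, left-tailed).
t = (x̄_1 − x̄_2)/√(s_1²/n_1 + s_2²/n_2) = (457 − 518)/√(79.7²/28 + 141²/22) = -1.814
Welch–Satterthwaite df ≈ 31.33
p-value = P(T ≤ -1.814) ≈ 0.040
Since p ≈ 0.040 < α = 0.05, reject H0; the evidence is statistically significant.

-1.814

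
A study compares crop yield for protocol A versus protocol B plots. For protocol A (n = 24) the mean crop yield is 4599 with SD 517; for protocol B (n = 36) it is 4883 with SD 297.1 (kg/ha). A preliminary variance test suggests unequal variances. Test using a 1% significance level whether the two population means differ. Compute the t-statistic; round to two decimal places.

-2.44

Let group 1 = protocol A, group 2 = protocol B. H0: μ_1 = μ_2; H1: μ_1 ≠ μ_2 (Welch's two-sample t-test, two-sided).
t = (x̄_1 − x̄_2)/√(s_1²/n_1 + s_2²/n_2) = (4599 − 4883)/√(517²/24 + 297.1²/36) = -2.44
Welch–Satterthwaite df ≈ 33.19
Two-sided p-value ≈ 0.020
Since p ≈ 0.020 > α = 0.01, fail to reject H0; the data do not provide sufficient evidence against H0.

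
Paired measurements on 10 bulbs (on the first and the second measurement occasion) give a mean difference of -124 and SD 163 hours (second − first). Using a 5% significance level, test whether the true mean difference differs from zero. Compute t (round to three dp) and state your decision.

t = -2.406; reject H0

H0: μ_d = 0; H1: μ_d ≠ 0 (paired t-test on the differences, two-sided).
t = d̄/(s_d/√n) = -124/(163/√10) = -2.406
df = n − 1 = 9
Two-sided p-value ≈ 0.040
Since p ≈ 0.040 < α = 0.05, reject H0; the data support H1.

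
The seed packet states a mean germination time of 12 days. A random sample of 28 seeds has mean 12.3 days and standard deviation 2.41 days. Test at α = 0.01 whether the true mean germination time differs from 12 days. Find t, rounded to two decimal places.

0.66

H0: μ = 12; H1: μ ≠ 12 (one-sample t-test, two-sided).
t = (x̄ − μ₀)/(s/√n) = (12.3 − 12)/(2.41/√28) = 0.66
df = n − 1 = 27
Two-sided p-value ≈ 0.5157
Since p ≈ 0.5157 > α = 0.01, fail to reject H0; the evidence is not statistically significant.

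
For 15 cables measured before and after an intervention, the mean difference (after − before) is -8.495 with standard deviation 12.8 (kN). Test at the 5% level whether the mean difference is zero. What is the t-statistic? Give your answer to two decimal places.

H0: μ_d = 0; H1: μ_d ≠ 0 (paired t-test on the differences, two-sided).
t = d̄/(s_d/√n) = -8.495/(12.8/√15) = -2.57
df = n − 1 = 14
Two-sided p-value ≈ 0.022
Since p ≈ 0.022 < α = 0.05, reject H0; the data support H1.

-2.57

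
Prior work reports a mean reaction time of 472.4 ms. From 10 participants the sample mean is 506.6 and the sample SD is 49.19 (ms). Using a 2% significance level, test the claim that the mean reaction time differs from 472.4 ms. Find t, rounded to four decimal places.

2.1986

H0: μ = 472.4; H1: μ ≠ 472.4 (one-sample t-test, two-sided).
t = (x̄ − μ₀)/(s/√n) = (506.6 − 472.4)/(49.19/√10) = 2.1986
df = n − 1 = 9
Two-sided p-value ≈ 0.055
Since p ≈ 0.055 > α = 0.02, fail to reject H0; the evidence is not statistically significant.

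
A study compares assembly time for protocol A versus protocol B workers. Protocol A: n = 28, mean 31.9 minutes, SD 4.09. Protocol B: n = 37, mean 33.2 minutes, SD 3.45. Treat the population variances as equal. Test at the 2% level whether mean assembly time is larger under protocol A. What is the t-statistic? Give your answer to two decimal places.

Let group 1 = protocol A, group 2 = protocol B. H0: μ_1 = μ_2; H1: μ_1 > μ_2 (two-sample pooled-variance t-test, right-tailed).
s_p² = [(28−1)·4.09² + (37−1)·3.45²]/(28+37−2) = 13.9706
t = (31.9 − 33.2)/√[13.9706·(1/28 + 1/37)] = -1.39
df = n₁ + n₂ − 2 = 63
p-value = P(T ≥ -1.39) ≈ 0.9151
Since p ≈ 0.9151 > α = 0.02, fail to reject H0; the data do not provide sufficient evidence against H0.

-1.39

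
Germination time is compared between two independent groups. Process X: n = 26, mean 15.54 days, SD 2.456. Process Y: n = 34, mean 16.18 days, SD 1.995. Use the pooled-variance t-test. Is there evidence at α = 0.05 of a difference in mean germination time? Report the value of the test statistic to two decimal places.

-1.11

Let group 1 = process X, group 2 = process Y. H0: μ_1 = μ_2; H1: μ_1 ≠ μ_2 (two-sample pooled-variance t-test, two-sided).
s_p² = [(26−1)·2.456² + (34−1)·1.995²]/(26+34−2) = 4.86447
t = (15.54 − 16.18)/√[4.86447·(1/26 + 1/34)] = -1.11
df = n₁ + n₂ − 2 = 58
Two-sided p-value ≈ 0.270
Since p ≈ 0.270 > α = 0.05, fail to reject H0; the evidence is not statistically significant.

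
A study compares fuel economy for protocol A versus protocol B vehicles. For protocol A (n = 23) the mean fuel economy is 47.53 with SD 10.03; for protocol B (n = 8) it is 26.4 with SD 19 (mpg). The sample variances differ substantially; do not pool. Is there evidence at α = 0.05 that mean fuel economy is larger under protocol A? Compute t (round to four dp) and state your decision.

Let group 1 = protocol A, group 2 = protocol B. H0: μ_1 = μ_2; H1: μ_1 > μ_2 (Welch's two-sample t-test, right-tailed).
t = (x̄_1 − x̄_2)/√(s_1²/n_1 + s_2²/n_2) = (47.53 − 26.4)/√(10.03²/23 + 19²/8) = 3.0033
Welch–Satterthwaite df ≈ 8.40
p-value = P(T ≥ 3.0033) ≈ 0.0080
Since p ≈ 0.0080 < α = 0.05, reject H0; the evidence is statistically significant.

t = 3.0033; reject H0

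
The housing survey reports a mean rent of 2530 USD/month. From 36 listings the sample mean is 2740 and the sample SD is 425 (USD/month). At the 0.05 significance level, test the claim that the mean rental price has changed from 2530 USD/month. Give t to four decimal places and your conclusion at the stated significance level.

H0: μ = 2530; H1: μ ≠ 2530 (one-sample t-test, two-sided).
t = (x̄ − μ₀)/(s/√n) = (2740 − 2530)/(425/√36) = 2.9647
df = n − 1 = 35
Two-sided p-value ≈ 0.005
Since p ≈ 0.005 < α = 0.05, reject H0; the evidence is statistically significant.

t = 2.9647; reject H0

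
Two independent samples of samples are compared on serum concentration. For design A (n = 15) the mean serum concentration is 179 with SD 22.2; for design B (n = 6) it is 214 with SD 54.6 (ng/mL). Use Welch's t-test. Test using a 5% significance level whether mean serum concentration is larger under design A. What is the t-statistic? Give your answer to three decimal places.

-1.521

Let group 1 = design A, group 2 = design B. H0: μ_1 = μ_2; H1: μ_1 > μ_2 (Welch's two-sample t-test, right-tailed).
t = (x̄_1 − x̄_2)/√(s_1²/n_1 + s_2²/n_2) = (179 − 214)/√(22.2²/15 + 54.6²/6) = -1.521
Welch–Satterthwaite df ≈ 5.67
p-value = P(T ≥ -1.521) ≈ 0.9090
Since p ≈ 0.9090 > α = 0.05, fail to reject H0; the data do not provide sufficient evidence against H0.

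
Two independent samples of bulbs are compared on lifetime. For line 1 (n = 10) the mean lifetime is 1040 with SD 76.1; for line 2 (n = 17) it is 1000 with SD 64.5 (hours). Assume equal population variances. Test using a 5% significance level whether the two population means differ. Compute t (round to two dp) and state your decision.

t = 1.46; fail to reject H0

Let group 1 = line 1, group 2 = line 2. H0: μ_1 = μ_2; H1: μ_1 ≠ μ_2 (two-sample pooled-variance t-test, two-sided).
s_p² = [(10−1)·76.1² + (17−1)·64.5²]/(10+17−2) = 4747.4
t = (1040 − 1000)/√[4747.4·(1/10 + 1/17)] = 1.46
df = n₁ + n₂ − 2 = 25
Two-sided p-value ≈ 0.158
Since p ≈ 0.158 > α = 0.05, fail to reject H0; the evidence is not statistically significant.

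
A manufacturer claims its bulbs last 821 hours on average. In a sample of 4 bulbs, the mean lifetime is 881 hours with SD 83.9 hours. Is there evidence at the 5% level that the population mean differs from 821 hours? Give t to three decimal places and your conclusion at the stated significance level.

t = 1.430; fail to reject H0

H0: μ = 821; H1: μ ≠ 821 (one-sample t-test, two-sided).
t = (x̄ − μ₀)/(s/√n) = (881 − 821)/(83.9/√4) = 1.430
df = n − 1 = 3
Two-sided p-value ≈ 0.2480
Since p ≈ 0.2480 > α = 0.05, fail to reject H0; the data do not provide sufficient evidence against H0.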